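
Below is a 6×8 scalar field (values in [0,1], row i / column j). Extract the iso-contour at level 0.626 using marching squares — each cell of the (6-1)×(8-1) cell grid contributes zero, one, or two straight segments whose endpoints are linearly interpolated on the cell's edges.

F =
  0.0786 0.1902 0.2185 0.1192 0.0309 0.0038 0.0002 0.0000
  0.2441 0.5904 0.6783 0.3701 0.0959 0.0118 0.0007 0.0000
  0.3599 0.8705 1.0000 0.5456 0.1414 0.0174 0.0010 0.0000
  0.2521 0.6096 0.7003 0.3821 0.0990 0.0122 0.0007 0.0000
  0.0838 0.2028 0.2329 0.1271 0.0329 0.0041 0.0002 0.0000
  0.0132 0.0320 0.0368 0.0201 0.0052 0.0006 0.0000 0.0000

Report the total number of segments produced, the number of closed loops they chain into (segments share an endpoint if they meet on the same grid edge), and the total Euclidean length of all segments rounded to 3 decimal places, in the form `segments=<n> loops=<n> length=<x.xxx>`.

cell (0,1): code 0100 → (0.886,2.000)–(1.000,1.405)
cell (0,2): code 1000 → (1.000,2.170)–(0.886,2.000)
cell (1,0): code 0100 → (1.127,1.000)–(2.000,0.521)
cell (1,1): code 1110 → (1.000,1.405)–(1.127,1.000)
cell (1,2): code 1001 → (2.000,2.823)–(1.000,2.170)
cell (2,0): code 0010 → (2.000,0.521)–(2.937,1.000)
cell (2,1): code 0111 → (2.937,1.000)–(3.000,1.181)
cell (2,2): code 1001 → (3.000,2.234)–(2.000,2.823)
cell (3,1): code 0010 → (3.000,1.181)–(3.159,2.000)
cell (3,2): code 0001 → (3.159,2.000)–(3.000,2.234)
total: 10 segments, chained into 1 closed loop(s), length Σ = 6.946300

segments=10 loops=1 length=6.946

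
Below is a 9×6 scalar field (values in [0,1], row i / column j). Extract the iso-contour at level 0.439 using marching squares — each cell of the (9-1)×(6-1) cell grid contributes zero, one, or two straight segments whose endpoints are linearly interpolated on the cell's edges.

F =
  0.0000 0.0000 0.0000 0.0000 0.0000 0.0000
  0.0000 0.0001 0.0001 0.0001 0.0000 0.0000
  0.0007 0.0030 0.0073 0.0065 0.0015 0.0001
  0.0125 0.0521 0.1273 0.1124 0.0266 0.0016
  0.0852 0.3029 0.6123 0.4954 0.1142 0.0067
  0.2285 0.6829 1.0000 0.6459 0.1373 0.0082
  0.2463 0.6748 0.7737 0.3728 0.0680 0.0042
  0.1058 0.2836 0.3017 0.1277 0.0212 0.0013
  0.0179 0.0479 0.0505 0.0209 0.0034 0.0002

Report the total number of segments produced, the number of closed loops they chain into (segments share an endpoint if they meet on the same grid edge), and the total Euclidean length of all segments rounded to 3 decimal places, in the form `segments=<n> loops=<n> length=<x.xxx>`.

cell (3,1): code 0100 → (3.643,2.000)–(4.000,1.440)
cell (3,2): code 1100 → (3.853,3.000)–(3.643,2.000)
cell (3,3): code 1000 → (4.000,3.148)–(3.853,3.000)
cell (4,0): code 0100 → (4.358,1.000)–(5.000,0.463)
cell (4,1): code 1110 → (4.000,1.440)–(4.358,1.000)
cell (4,3): code 1001 → (5.000,3.407)–(4.000,3.148)
cell (5,0): code 0110 → (5.000,0.463)–(6.000,0.450)
cell (5,2): code 1011 → (6.000,2.835)–(5.758,3.000)
cell (5,3): code 0001 → (5.758,3.000)–(5.000,3.407)
cell (6,0): code 0010 → (6.000,0.450)–(6.603,1.000)
cell (6,1): code 0011 → (6.603,1.000)–(6.709,2.000)
cell (6,2): code 0001 → (6.709,2.000)–(6.000,2.835)
total: 12 segments, chained into 1 closed loop(s), length Σ = 9.402358

segments=12 loops=1 length=9.402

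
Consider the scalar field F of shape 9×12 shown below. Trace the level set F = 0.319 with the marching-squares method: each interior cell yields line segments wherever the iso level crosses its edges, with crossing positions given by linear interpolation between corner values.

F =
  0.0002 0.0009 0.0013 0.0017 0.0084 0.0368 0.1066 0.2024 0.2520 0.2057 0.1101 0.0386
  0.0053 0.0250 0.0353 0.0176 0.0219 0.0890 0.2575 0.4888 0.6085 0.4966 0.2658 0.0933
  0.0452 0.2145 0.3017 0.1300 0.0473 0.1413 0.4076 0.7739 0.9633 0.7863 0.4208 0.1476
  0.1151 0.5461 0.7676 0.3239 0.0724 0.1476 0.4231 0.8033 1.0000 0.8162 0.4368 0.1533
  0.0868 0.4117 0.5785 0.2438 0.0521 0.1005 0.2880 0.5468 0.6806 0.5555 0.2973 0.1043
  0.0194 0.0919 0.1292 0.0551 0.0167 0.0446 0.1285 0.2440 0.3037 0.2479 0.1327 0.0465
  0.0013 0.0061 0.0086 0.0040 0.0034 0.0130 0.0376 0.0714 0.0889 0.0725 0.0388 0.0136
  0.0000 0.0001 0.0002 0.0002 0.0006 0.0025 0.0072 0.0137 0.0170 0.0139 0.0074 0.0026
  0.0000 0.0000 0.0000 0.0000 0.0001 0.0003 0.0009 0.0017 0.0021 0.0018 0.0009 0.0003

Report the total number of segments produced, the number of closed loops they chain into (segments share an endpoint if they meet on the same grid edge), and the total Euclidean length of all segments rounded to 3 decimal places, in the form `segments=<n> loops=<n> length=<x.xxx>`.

segments=28 loops=2 length=22.711

cell (0,6): code 0100 → (0.407,7.000)–(1.000,6.266)
cell (0,7): code 1100 → (0.188,8.000)–(0.407,7.000)
cell (0,8): code 1100 → (0.389,9.000)–(0.188,8.000)
cell (0,9): code 1000 → (1.000,9.769)–(0.389,9.000)
cell (1,5): code 0100 → (1.410,6.000)–(2.000,5.667)
cell (1,6): code 1110 → (1.000,6.266)–(1.410,6.000)
cell (1,9): code 1101 → (1.343,10.000)–(1.000,9.769)
cell (1,10): code 1000 → (2.000,10.373)–(1.343,10.000)
cell (2,0): code 0100 → (2.315,1.000)–(3.000,0.473)
cell (2,1): code 1100 → (2.037,2.000)–(2.315,1.000)
cell (2,2): code 1100 → (2.975,3.000)–(2.037,2.000)
cell (2,3): code 1000 → (3.000,3.019)–(2.975,3.000)
cell (2,5): code 0110 → (2.000,5.667)–(3.000,5.622)
cell (2,10): code 1001 → (3.000,10.416)–(2.000,10.373)
cell (3,0): code 0110 → (3.000,0.473)–(4.000,0.715)
cell (3,2): code 1011 → (4.000,2.775)–(3.061,3.000)
cell (3,3): code 0001 → (3.061,3.000)–(3.000,3.019)
cell (3,5): code 0010 → (3.000,5.622)–(3.771,6.000)
cell (3,6): code 0111 → (3.771,6.000)–(4.000,6.120)
cell (3,9): code 1011 → (4.000,9.916)–(3.844,10.000)
cell (3,10): code 0001 → (3.844,10.000)–(3.000,10.416)
cell (4,0): code 0010 → (4.000,0.715)–(4.290,1.000)
cell (4,1): code 0011 → (4.290,1.000)–(4.578,2.000)
cell (4,2): code 0001 → (4.578,2.000)–(4.000,2.775)
cell (4,6): code 0010 → (4.000,6.120)–(4.752,7.000)
cell (4,7): code 0011 → (4.752,7.000)–(4.959,8.000)
cell (4,8): code 0011 → (4.959,8.000)–(4.769,9.000)
cell (4,9): code 0001 → (4.769,9.000)–(4.000,9.916)
total: 28 segments, chained into 2 closed loop(s), length Σ = 22.711384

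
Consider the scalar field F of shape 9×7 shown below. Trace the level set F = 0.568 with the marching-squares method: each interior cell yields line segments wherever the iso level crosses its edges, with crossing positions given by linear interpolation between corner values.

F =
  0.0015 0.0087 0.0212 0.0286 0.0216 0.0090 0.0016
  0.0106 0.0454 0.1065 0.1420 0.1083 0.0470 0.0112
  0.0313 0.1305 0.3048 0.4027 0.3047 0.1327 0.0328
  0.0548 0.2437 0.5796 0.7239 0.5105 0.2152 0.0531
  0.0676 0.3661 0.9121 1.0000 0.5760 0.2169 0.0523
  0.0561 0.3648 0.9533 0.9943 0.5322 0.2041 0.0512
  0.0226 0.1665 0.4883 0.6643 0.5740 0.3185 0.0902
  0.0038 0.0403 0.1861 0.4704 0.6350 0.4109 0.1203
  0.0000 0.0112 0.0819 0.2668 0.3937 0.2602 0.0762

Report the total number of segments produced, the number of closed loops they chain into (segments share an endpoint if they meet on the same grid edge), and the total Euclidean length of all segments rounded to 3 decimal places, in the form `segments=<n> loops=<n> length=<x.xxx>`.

segments=18 loops=1 length=12.238

cell (2,1): code 0100 → (2.958,2.000)–(3.000,1.965)
cell (2,2): code 1100 → (2.515,3.000)–(2.958,2.000)
cell (2,3): code 1000 → (3.000,3.731)–(2.515,3.000)
cell (3,1): code 0110 → (3.000,1.965)–(4.000,1.370)
cell (3,3): code 1101 → (3.878,4.000)–(3.000,3.731)
cell (3,4): code 1000 → (4.000,4.022)–(3.878,4.000)
cell (4,1): code 0110 → (4.000,1.370)–(5.000,1.345)
cell (4,3): code 1011 → (5.000,3.923)–(4.183,4.000)
cell (4,4): code 0001 → (4.183,4.000)–(4.000,4.022)
cell (5,1): code 0010 → (5.000,1.345)–(5.829,2.000)
cell (5,2): code 0111 → (5.829,2.000)–(6.000,2.453)
cell (5,3): code 1101 → (5.856,4.000)–(5.000,3.923)
cell (5,4): code 1000 → (6.000,4.023)–(5.856,4.000)
cell (6,2): code 0010 → (6.000,2.453)–(6.497,3.000)
cell (6,3): code 0111 → (6.497,3.000)–(7.000,3.593)
cell (6,4): code 1001 → (7.000,4.299)–(6.000,4.023)
cell (7,3): code 0010 → (7.000,3.593)–(7.278,4.000)
cell (7,4): code 0001 → (7.278,4.000)–(7.000,4.299)
total: 18 segments, chained into 1 closed loop(s), length Σ = 12.237540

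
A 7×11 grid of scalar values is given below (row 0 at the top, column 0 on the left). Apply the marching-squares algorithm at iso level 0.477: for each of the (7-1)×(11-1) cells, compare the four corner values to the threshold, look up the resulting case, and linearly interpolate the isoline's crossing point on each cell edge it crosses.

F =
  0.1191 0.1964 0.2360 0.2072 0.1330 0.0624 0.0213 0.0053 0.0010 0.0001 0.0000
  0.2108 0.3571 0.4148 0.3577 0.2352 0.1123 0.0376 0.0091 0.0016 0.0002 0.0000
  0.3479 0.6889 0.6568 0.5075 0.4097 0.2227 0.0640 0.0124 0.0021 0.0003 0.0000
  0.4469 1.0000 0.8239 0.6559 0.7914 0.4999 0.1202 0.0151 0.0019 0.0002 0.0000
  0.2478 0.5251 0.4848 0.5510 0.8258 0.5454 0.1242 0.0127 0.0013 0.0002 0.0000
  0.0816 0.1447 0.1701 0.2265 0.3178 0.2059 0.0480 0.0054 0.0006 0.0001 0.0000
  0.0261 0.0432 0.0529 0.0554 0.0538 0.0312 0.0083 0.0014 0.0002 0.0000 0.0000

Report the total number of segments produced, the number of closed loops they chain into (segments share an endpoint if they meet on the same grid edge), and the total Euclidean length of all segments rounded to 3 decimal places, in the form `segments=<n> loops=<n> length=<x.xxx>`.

segments=16 loops=1 length=13.493

cell (1,0): code 0100 → (1.361,1.000)–(2.000,0.379)
cell (1,1): code 1100 → (1.257,2.000)–(1.361,1.000)
cell (1,2): code 1100 → (1.796,3.000)–(1.257,2.000)
cell (1,3): code 1000 → (2.000,3.312)–(1.796,3.000)
cell (2,0): code 0110 → (2.000,0.379)–(3.000,0.054)
cell (2,3): code 1101 → (2.176,4.000)–(2.000,3.312)
cell (2,4): code 1100 → (2.917,5.000)–(2.176,4.000)
cell (2,5): code 1000 → (3.000,5.060)–(2.917,5.000)
cell (3,0): code 0110 → (3.000,0.054)–(4.000,0.827)
cell (3,5): code 1001 → (4.000,5.162)–(3.000,5.060)
cell (4,0): code 0010 → (4.000,0.827)–(4.126,1.000)
cell (4,1): code 0011 → (4.126,1.000)–(4.025,2.000)
cell (4,2): code 0011 → (4.025,2.000)–(4.228,3.000)
cell (4,3): code 0011 → (4.228,3.000)–(4.687,4.000)
cell (4,4): code 0011 → (4.687,4.000)–(4.201,5.000)
cell (4,5): code 0001 → (4.201,5.000)–(4.000,5.162)
total: 16 segments, chained into 1 closed loop(s), length Σ = 13.492894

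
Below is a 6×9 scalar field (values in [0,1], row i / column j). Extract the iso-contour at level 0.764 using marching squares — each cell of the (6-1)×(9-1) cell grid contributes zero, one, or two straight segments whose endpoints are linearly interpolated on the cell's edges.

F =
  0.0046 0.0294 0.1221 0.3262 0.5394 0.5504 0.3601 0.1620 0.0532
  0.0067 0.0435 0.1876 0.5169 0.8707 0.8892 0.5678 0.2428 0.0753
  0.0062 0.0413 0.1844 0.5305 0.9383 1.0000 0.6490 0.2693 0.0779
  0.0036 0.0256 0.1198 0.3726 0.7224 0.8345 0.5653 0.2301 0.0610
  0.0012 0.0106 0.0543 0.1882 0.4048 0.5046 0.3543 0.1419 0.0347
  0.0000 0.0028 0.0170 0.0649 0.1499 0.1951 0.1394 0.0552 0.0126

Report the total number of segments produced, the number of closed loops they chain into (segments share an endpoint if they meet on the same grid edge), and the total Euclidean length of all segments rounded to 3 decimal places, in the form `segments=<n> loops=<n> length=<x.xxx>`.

segments=10 loops=1 length=7.441

cell (0,3): code 0100 → (0.678,4.000)–(1.000,3.698)
cell (0,4): code 1100 → (0.630,5.000)–(0.678,4.000)
cell (0,5): code 1000 → (1.000,5.390)–(0.630,5.000)
cell (1,3): code 0110 → (1.000,3.698)–(2.000,3.573)
cell (1,5): code 1001 → (2.000,5.672)–(1.000,5.390)
cell (2,3): code 0010 → (2.000,3.573)–(2.807,4.000)
cell (2,4): code 0111 → (2.807,4.000)–(3.000,4.371)
cell (2,5): code 1001 → (3.000,5.262)–(2.000,5.672)
cell (3,4): code 0010 → (3.000,4.371)–(3.214,5.000)
cell (3,5): code 0001 → (3.214,5.000)–(3.000,5.262)
total: 10 segments, chained into 1 closed loop(s), length Σ = 7.441219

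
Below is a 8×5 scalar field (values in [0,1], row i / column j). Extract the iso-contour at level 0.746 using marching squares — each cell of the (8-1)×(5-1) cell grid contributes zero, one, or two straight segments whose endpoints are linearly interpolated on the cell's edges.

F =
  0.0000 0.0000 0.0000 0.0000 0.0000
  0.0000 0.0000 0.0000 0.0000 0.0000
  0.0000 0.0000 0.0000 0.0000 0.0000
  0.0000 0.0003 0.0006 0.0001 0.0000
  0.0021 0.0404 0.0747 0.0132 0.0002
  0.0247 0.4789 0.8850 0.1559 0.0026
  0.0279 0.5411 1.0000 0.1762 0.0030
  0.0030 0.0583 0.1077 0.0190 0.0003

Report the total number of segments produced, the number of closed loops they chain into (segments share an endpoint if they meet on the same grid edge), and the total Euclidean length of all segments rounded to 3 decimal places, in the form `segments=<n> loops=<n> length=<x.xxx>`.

cell (4,1): code 0100 → (4.828,2.000)–(5.000,1.658)
cell (4,2): code 1000 → (5.000,2.191)–(4.828,2.000)
cell (5,1): code 0110 → (5.000,1.658)–(6.000,1.447)
cell (5,2): code 1001 → (6.000,2.308)–(5.000,2.191)
cell (6,1): code 0010 → (6.000,1.447)–(6.285,2.000)
cell (6,2): code 0001 → (6.285,2.000)–(6.000,2.308)
total: 6 segments, chained into 1 closed loop(s), length Σ = 3.710329

segments=6 loops=1 length=3.710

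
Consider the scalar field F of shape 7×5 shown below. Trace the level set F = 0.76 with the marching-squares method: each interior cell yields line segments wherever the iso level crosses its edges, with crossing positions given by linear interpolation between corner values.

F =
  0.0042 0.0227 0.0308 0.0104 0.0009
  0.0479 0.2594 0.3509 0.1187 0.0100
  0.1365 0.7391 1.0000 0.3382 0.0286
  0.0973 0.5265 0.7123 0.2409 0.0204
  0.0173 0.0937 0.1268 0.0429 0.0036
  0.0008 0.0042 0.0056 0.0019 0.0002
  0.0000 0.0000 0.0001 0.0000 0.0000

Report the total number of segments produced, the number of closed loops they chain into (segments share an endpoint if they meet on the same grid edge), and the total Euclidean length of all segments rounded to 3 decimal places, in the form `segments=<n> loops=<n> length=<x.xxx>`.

cell (1,1): code 0100 → (1.630,2.000)–(2.000,1.080)
cell (1,2): code 1000 → (2.000,2.363)–(1.630,2.000)
cell (2,1): code 0010 → (2.000,1.080)–(2.834,2.000)
cell (2,2): code 0001 → (2.834,2.000)–(2.000,2.363)
total: 4 segments, chained into 1 closed loop(s), length Σ = 3.660752

segments=4 loops=1 length=3.661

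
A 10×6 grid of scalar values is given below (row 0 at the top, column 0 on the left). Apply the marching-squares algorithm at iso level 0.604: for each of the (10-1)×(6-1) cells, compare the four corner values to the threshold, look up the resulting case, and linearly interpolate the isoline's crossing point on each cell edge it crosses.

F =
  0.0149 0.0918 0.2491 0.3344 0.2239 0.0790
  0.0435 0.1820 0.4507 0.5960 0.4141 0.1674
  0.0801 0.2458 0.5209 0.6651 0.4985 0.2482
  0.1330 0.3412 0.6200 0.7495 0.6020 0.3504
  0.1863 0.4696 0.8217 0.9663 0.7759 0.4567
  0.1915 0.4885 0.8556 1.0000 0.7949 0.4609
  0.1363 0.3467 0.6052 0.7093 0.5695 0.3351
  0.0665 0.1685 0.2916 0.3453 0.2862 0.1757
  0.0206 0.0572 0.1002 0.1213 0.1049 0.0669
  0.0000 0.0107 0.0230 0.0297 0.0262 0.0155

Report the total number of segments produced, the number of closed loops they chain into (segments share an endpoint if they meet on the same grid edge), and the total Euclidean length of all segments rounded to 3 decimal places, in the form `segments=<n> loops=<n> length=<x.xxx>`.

segments=16 loops=1 length=12.971

cell (1,2): code 0100 → (1.116,3.000)–(2.000,2.576)
cell (1,3): code 1000 → (2.000,3.367)–(1.116,3.000)
cell (2,1): code 0100 → (2.839,2.000)–(3.000,1.943)
cell (2,2): code 1110 → (2.000,2.576)–(2.839,2.000)
cell (2,3): code 1001 → (3.000,3.986)–(2.000,3.367)
cell (3,1): code 0110 → (3.000,1.943)–(4.000,1.382)
cell (3,3): code 1101 → (3.012,4.000)–(3.000,3.986)
cell (3,4): code 1000 → (4.000,4.539)–(3.012,4.000)
cell (4,1): code 0110 → (4.000,1.382)–(5.000,1.315)
cell (4,4): code 1001 → (5.000,4.572)–(4.000,4.539)
cell (5,1): code 0110 → (5.000,1.315)–(6.000,1.995)
cell (5,3): code 1011 → (6.000,3.753)–(5.847,4.000)
cell (5,4): code 0001 → (5.847,4.000)–(5.000,4.572)
cell (6,1): code 0010 → (6.000,1.995)–(6.004,2.000)
cell (6,2): code 0011 → (6.004,2.000)–(6.289,3.000)
cell (6,3): code 0001 → (6.289,3.000)–(6.000,3.753)
total: 16 segments, chained into 1 closed loop(s), length Σ = 12.970537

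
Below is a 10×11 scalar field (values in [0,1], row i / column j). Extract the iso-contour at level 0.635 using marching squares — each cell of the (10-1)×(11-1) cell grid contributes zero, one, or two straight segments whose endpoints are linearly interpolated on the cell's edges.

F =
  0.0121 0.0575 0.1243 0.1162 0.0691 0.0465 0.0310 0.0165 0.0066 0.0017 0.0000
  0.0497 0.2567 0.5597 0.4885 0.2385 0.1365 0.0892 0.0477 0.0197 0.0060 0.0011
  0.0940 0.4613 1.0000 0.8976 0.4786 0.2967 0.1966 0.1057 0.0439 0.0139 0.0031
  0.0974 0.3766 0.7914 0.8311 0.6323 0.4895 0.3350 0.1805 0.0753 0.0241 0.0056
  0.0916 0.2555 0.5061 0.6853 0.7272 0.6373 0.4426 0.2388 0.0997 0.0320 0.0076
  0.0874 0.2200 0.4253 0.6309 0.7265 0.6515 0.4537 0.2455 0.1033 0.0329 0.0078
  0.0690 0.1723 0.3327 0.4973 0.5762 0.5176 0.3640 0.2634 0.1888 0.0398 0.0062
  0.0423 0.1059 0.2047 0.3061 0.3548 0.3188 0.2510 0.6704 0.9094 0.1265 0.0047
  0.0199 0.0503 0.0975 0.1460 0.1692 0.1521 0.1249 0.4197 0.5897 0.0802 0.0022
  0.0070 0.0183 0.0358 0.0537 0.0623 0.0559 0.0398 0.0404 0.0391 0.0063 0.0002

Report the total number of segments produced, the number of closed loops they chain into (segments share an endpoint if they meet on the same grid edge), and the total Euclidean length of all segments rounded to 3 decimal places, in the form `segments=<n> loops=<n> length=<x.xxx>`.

segments=22 loops=2 length=16.495

cell (1,1): code 0100 → (1.171,2.000)–(2.000,1.322)
cell (1,2): code 1100 → (1.358,3.000)–(1.171,2.000)
cell (1,3): code 1000 → (2.000,3.627)–(1.358,3.000)
cell (2,1): code 0110 → (2.000,1.322)–(3.000,1.623)
cell (2,3): code 1001 → (3.000,3.986)–(2.000,3.627)
cell (3,1): code 0010 → (3.000,1.623)–(3.548,2.000)
cell (3,2): code 0111 → (3.548,2.000)–(4.000,2.719)
cell (3,3): code 1101 → (3.028,4.000)–(3.000,3.986)
cell (3,4): code 1100 → (3.984,5.000)–(3.028,4.000)
cell (3,5): code 1000 → (4.000,5.012)–(3.984,5.000)
cell (4,2): code 0010 → (4.000,2.719)–(4.925,3.000)
cell (4,3): code 0111 → (4.925,3.000)–(5.000,3.043)
cell (4,5): code 1001 → (5.000,5.083)–(4.000,5.012)
cell (5,3): code 0010 → (5.000,3.043)–(5.609,4.000)
cell (5,4): code 0011 → (5.609,4.000)–(5.123,5.000)
cell (5,5): code 0001 → (5.123,5.000)–(5.000,5.083)
cell (6,6): code 0100 → (6.913,7.000)–(7.000,6.916)
cell (6,7): code 1100 → (6.619,8.000)–(6.913,7.000)
cell (6,8): code 1000 → (7.000,8.350)–(6.619,8.000)
cell (7,6): code 0010 → (7.000,6.916)–(7.141,7.000)
cell (7,7): code 0011 → (7.141,7.000)–(7.858,8.000)
cell (7,8): code 0001 → (7.858,8.000)–(7.000,8.350)
total: 22 segments, chained into 2 closed loop(s), length Σ = 16.494818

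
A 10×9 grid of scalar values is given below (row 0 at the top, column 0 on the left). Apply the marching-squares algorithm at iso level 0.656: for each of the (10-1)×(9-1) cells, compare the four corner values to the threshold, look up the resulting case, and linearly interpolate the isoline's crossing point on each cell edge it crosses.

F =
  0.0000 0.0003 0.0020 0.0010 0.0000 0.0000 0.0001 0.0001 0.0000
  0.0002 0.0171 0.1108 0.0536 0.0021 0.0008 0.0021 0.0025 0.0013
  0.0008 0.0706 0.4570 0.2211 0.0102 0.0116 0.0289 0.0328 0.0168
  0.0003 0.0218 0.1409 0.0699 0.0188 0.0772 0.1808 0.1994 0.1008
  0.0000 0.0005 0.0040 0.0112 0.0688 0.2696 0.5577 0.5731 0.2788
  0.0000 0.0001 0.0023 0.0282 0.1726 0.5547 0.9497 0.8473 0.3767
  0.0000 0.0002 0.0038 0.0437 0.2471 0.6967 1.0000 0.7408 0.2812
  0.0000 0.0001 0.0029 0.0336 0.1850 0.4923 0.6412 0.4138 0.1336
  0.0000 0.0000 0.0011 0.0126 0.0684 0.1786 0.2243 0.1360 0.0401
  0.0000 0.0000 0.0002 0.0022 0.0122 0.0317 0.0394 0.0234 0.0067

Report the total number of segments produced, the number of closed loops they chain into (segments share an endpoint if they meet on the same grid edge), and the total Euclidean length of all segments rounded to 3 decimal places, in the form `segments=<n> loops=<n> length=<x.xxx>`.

segments=10 loops=1 length=7.960

cell (4,5): code 0100 → (4.251,6.000)–(5.000,5.256)
cell (4,6): code 1100 → (4.302,7.000)–(4.251,6.000)
cell (4,7): code 1000 → (5.000,7.407)–(4.302,7.000)
cell (5,4): code 0100 → (5.713,5.000)–(6.000,4.909)
cell (5,5): code 1110 → (5.000,5.256)–(5.713,5.000)
cell (5,7): code 1001 → (6.000,7.185)–(5.000,7.407)
cell (6,4): code 0010 → (6.000,4.909)–(6.199,5.000)
cell (6,5): code 0011 → (6.199,5.000)–(6.959,6.000)
cell (6,6): code 0011 → (6.959,6.000)–(6.259,7.000)
cell (6,7): code 0001 → (6.259,7.000)–(6.000,7.185)
total: 10 segments, chained into 1 closed loop(s), length Σ = 7.960468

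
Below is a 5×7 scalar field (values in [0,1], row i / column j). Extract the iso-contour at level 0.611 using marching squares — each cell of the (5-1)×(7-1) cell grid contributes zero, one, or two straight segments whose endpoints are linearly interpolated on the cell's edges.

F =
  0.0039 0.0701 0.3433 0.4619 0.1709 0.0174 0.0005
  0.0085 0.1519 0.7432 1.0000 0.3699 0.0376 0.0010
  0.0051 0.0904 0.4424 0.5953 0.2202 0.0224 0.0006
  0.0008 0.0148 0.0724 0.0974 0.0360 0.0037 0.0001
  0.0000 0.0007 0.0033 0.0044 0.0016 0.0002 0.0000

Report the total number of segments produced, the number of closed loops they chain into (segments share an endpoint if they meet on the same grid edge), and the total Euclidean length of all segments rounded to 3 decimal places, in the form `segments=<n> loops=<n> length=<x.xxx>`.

cell (0,1): code 0100 → (0.669,2.000)–(1.000,1.776)
cell (0,2): code 1100 → (0.277,3.000)–(0.669,2.000)
cell (0,3): code 1000 → (1.000,3.617)–(0.277,3.000)
cell (1,1): code 0010 → (1.000,1.776)–(1.439,2.000)
cell (1,2): code 0011 → (1.439,2.000)–(1.961,3.000)
cell (1,3): code 0001 → (1.961,3.000)–(1.000,3.617)
total: 6 segments, chained into 1 closed loop(s), length Σ = 5.187342

segments=6 loops=1 length=5.187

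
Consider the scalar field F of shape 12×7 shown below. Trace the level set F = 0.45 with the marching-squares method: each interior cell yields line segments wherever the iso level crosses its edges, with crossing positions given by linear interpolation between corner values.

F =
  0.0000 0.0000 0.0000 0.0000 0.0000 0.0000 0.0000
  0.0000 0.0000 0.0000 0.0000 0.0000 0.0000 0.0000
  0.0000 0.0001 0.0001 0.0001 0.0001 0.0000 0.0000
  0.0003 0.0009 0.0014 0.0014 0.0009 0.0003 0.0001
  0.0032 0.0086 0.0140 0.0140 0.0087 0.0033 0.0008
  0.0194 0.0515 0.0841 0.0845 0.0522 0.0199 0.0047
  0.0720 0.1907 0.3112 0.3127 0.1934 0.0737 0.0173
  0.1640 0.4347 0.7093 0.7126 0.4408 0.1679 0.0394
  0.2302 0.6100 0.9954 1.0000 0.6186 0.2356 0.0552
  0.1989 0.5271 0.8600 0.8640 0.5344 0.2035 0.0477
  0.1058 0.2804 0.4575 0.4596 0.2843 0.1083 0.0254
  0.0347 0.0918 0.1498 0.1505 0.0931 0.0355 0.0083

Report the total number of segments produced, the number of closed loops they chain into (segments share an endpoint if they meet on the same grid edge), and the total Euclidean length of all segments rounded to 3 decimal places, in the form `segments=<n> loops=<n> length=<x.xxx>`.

segments=16 loops=1 length=11.825

cell (6,1): code 0100 → (6.349,2.000)–(7.000,1.056)
cell (6,2): code 1100 → (6.343,3.000)–(6.349,2.000)
cell (6,3): code 1000 → (7.000,3.966)–(6.343,3.000)
cell (7,0): code 0100 → (7.087,1.000)–(8.000,0.579)
cell (7,1): code 1110 → (7.000,1.056)–(7.087,1.000)
cell (7,3): code 1101 → (7.052,4.000)–(7.000,3.966)
cell (7,4): code 1000 → (8.000,4.440)–(7.052,4.000)
cell (8,0): code 0110 → (8.000,0.579)–(9.000,0.765)
cell (8,4): code 1001 → (9.000,4.255)–(8.000,4.440)
cell (9,0): code 0010 → (9.000,0.765)–(9.313,1.000)
cell (9,1): code 0111 → (9.313,1.000)–(10.000,1.958)
cell (9,3): code 1011 → (10.000,3.055)–(9.337,4.000)
cell (9,4): code 0001 → (9.337,4.000)–(9.000,4.255)
cell (10,1): code 0010 → (10.000,1.958)–(10.024,2.000)
cell (10,2): code 0011 → (10.024,2.000)–(10.031,3.000)
cell (10,3): code 0001 → (10.031,3.000)–(10.000,3.055)
total: 16 segments, chained into 1 closed loop(s), length Σ = 11.824626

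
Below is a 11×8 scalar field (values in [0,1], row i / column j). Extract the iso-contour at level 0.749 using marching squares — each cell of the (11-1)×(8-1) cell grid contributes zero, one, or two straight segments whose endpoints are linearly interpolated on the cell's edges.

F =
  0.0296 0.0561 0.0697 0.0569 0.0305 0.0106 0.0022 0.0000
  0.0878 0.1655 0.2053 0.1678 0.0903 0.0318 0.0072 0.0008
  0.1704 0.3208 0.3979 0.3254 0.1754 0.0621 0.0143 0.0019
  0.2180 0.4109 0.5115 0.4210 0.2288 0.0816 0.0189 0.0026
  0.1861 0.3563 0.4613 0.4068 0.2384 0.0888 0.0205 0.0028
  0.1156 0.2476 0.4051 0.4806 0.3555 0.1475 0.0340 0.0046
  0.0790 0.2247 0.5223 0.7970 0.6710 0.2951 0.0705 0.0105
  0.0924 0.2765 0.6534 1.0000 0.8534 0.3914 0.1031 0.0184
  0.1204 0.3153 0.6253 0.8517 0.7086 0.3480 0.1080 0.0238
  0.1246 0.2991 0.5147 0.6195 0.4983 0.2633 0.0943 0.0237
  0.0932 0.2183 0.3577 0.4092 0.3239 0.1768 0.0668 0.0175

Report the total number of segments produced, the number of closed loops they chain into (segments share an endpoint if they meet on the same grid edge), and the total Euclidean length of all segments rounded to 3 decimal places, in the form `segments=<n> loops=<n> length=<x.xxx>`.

cell (5,2): code 0100 → (5.848,3.000)–(6.000,2.825)
cell (5,3): code 1000 → (6.000,3.381)–(5.848,3.000)
cell (6,2): code 0110 → (6.000,2.825)–(7.000,2.276)
cell (6,3): code 1101 → (6.428,4.000)–(6.000,3.381)
cell (6,4): code 1000 → (7.000,4.226)–(6.428,4.000)
cell (7,2): code 0110 → (7.000,2.276)–(8.000,2.546)
cell (7,3): code 1011 → (8.000,3.718)–(7.721,4.000)
cell (7,4): code 0001 → (7.721,4.000)–(7.000,4.226)
cell (8,2): code 0010 → (8.000,2.546)–(8.442,3.000)
cell (8,3): code 0001 → (8.442,3.000)–(8.000,3.718)
total: 10 segments, chained into 1 closed loop(s), length Σ = 6.815239

segments=10 loops=1 length=6.815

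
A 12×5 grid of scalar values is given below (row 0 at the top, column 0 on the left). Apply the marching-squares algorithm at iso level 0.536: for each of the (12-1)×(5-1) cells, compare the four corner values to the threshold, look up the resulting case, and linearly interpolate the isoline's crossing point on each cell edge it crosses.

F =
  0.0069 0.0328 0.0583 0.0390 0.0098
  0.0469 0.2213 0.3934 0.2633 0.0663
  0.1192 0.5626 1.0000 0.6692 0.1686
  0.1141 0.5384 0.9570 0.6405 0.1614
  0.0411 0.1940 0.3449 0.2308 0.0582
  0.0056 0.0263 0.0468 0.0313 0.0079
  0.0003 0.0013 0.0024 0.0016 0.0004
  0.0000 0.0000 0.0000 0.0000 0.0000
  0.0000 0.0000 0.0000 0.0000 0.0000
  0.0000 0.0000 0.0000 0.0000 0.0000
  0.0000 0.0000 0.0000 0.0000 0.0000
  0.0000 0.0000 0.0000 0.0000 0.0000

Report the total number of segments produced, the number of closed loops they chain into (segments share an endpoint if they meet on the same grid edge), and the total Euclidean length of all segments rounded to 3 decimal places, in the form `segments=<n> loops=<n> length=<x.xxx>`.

segments=10 loops=1 length=7.472

cell (1,0): code 0100 → (1.922,1.000)–(2.000,0.940)
cell (1,1): code 1100 → (1.235,2.000)–(1.922,1.000)
cell (1,2): code 1100 → (1.672,3.000)–(1.235,2.000)
cell (1,3): code 1000 → (2.000,3.266)–(1.672,3.000)
cell (2,0): code 0110 → (2.000,0.940)–(3.000,0.994)
cell (2,3): code 1001 → (3.000,3.218)–(2.000,3.266)
cell (3,0): code 0010 → (3.000,0.994)–(3.007,1.000)
cell (3,1): code 0011 → (3.007,1.000)–(3.688,2.000)
cell (3,2): code 0011 → (3.688,2.000)–(3.255,3.000)
cell (3,3): code 0001 → (3.255,3.000)–(3.000,3.218)
total: 10 segments, chained into 1 closed loop(s), length Σ = 7.471871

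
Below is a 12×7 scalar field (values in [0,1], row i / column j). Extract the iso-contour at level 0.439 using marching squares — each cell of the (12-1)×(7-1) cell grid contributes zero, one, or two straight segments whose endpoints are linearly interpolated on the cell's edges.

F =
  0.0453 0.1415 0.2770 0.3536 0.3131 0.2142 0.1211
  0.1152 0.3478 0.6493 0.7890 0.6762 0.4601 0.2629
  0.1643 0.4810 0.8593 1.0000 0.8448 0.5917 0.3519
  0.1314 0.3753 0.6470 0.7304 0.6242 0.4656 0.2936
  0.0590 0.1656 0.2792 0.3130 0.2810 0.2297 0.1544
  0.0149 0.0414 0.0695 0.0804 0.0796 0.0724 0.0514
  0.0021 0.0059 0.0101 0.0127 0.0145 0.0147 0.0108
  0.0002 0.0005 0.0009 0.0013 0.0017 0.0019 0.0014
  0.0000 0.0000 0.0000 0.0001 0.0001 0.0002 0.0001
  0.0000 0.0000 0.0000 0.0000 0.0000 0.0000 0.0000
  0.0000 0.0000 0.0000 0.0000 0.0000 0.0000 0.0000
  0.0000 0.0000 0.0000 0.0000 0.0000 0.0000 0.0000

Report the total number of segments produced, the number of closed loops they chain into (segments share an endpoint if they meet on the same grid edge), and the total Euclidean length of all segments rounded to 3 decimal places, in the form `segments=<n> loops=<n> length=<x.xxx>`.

cell (0,1): code 0100 → (0.435,2.000)–(1.000,1.302)
cell (0,2): code 1100 → (0.196,3.000)–(0.435,2.000)
cell (0,3): code 1100 → (0.347,4.000)–(0.196,3.000)
cell (0,4): code 1100 → (0.914,5.000)–(0.347,4.000)
cell (0,5): code 1000 → (1.000,5.107)–(0.914,5.000)
cell (1,0): code 0100 → (1.685,1.000)–(2.000,0.867)
cell (1,1): code 1110 → (1.000,1.302)–(1.685,1.000)
cell (1,5): code 1001 → (2.000,5.637)–(1.000,5.107)
cell (2,0): code 0010 → (2.000,0.867)–(2.397,1.000)
cell (2,1): code 0111 → (2.397,1.000)–(3.000,1.234)
cell (2,5): code 1001 → (3.000,5.155)–(2.000,5.637)
cell (3,1): code 0010 → (3.000,1.234)–(3.566,2.000)
cell (3,2): code 0011 → (3.566,2.000)–(3.698,3.000)
cell (3,3): code 0011 → (3.698,3.000)–(3.540,4.000)
cell (3,4): code 0011 → (3.540,4.000)–(3.113,5.000)
cell (3,5): code 0001 → (3.113,5.000)–(3.000,5.155)
total: 16 segments, chained into 1 closed loop(s), length Σ = 12.873603

segments=16 loops=1 length=12.874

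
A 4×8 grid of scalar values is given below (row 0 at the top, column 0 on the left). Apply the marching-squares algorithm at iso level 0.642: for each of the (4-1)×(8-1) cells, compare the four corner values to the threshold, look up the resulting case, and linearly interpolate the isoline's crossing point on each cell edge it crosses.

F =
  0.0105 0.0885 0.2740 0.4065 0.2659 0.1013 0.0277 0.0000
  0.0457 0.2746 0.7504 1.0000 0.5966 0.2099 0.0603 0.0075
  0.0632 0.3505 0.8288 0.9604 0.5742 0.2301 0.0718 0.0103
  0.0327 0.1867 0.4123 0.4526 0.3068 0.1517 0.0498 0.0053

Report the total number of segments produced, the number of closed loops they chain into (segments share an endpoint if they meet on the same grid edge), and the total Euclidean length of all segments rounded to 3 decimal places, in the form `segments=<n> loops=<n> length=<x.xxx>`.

segments=8 loops=1 length=7.125

cell (0,1): code 0100 → (0.772,2.000)–(1.000,1.772)
cell (0,2): code 1100 → (0.397,3.000)–(0.772,2.000)
cell (0,3): code 1000 → (1.000,3.887)–(0.397,3.000)
cell (1,1): code 0110 → (1.000,1.772)–(2.000,1.609)
cell (1,3): code 1001 → (2.000,3.824)–(1.000,3.887)
cell (2,1): code 0010 → (2.000,1.609)–(2.448,2.000)
cell (2,2): code 0011 → (2.448,2.000)–(2.627,3.000)
cell (2,3): code 0001 → (2.627,3.000)–(2.000,3.824)
total: 8 segments, chained into 1 closed loop(s), length Σ = 7.124719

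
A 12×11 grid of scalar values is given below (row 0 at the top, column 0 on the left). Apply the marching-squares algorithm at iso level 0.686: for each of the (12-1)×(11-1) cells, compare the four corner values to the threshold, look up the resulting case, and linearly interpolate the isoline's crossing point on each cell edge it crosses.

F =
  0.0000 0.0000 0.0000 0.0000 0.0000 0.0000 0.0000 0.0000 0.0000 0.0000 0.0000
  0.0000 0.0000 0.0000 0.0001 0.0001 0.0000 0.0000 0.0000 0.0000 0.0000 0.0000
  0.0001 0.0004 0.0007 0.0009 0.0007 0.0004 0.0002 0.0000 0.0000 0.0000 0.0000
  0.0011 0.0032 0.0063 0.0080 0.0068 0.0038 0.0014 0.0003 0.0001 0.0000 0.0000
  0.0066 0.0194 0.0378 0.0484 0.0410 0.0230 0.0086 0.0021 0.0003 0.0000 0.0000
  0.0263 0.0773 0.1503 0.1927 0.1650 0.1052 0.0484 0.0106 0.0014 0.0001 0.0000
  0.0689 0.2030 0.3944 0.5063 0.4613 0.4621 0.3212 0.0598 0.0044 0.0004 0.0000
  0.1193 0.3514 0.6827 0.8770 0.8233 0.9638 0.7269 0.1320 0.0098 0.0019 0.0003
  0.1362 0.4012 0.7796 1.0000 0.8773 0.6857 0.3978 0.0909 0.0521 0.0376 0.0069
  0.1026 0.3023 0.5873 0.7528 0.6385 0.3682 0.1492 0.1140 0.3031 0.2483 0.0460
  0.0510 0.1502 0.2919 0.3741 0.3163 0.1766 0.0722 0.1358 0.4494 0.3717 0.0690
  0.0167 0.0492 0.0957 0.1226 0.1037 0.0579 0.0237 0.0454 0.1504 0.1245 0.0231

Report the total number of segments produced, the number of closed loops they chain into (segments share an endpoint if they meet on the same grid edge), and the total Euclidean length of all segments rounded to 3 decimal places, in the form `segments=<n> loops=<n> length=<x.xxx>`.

segments=16 loops=1 length=10.986

cell (6,2): code 0100 → (6.485,3.000)–(7.000,2.017)
cell (6,3): code 1100 → (6.621,4.000)–(6.485,3.000)
cell (6,4): code 1100 → (6.446,5.000)–(6.621,4.000)
cell (6,5): code 1100 → (6.899,6.000)–(6.446,5.000)
cell (6,6): code 1000 → (7.000,6.069)–(6.899,6.000)
cell (7,1): code 0100 → (7.034,2.000)–(8.000,1.753)
cell (7,2): code 1110 → (7.000,2.017)–(7.034,2.000)
cell (7,4): code 1011 → (8.000,4.998)–(7.999,5.000)
cell (7,5): code 0011 → (7.999,5.000)–(7.124,6.000)
cell (7,6): code 0001 → (7.124,6.000)–(7.000,6.069)
cell (8,1): code 0010 → (8.000,1.753)–(8.487,2.000)
cell (8,2): code 0111 → (8.487,2.000)–(9.000,2.596)
cell (8,3): code 1011 → (9.000,3.584)–(8.801,4.000)
cell (8,4): code 0001 → (8.801,4.000)–(8.000,4.998)
cell (9,2): code 0010 → (9.000,2.596)–(9.176,3.000)
cell (9,3): code 0001 → (9.176,3.000)–(9.000,3.584)
total: 16 segments, chained into 1 closed loop(s), length Σ = 10.986173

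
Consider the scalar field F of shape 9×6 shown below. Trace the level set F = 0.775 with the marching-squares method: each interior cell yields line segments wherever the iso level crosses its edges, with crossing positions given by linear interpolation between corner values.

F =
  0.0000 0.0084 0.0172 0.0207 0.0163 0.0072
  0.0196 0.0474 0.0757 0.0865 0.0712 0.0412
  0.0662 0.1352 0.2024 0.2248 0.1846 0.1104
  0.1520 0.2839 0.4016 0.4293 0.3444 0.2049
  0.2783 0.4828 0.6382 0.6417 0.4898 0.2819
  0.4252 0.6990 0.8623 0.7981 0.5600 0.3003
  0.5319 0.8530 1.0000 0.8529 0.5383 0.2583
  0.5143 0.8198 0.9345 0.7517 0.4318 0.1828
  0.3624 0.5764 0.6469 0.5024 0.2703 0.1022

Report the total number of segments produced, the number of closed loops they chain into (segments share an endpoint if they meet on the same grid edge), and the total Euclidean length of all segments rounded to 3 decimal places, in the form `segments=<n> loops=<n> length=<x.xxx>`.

segments=12 loops=1 length=8.530

cell (4,1): code 0100 → (4.610,2.000)–(5.000,1.465)
cell (4,2): code 1100 → (4.852,3.000)–(4.610,2.000)
cell (4,3): code 1000 → (5.000,3.097)–(4.852,3.000)
cell (5,0): code 0100 → (5.494,1.000)–(6.000,0.757)
cell (5,1): code 1110 → (5.000,1.465)–(5.494,1.000)
cell (5,3): code 1001 → (6.000,3.248)–(5.000,3.097)
cell (6,0): code 0110 → (6.000,0.757)–(7.000,0.853)
cell (6,2): code 1011 → (7.000,2.873)–(6.770,3.000)
cell (6,3): code 0001 → (6.770,3.000)–(6.000,3.248)
cell (7,0): code 0010 → (7.000,0.853)–(7.184,1.000)
cell (7,1): code 0011 → (7.184,1.000)–(7.555,2.000)
cell (7,2): code 0001 → (7.555,2.000)–(7.000,2.873)
total: 12 segments, chained into 1 closed loop(s), length Σ = 8.530416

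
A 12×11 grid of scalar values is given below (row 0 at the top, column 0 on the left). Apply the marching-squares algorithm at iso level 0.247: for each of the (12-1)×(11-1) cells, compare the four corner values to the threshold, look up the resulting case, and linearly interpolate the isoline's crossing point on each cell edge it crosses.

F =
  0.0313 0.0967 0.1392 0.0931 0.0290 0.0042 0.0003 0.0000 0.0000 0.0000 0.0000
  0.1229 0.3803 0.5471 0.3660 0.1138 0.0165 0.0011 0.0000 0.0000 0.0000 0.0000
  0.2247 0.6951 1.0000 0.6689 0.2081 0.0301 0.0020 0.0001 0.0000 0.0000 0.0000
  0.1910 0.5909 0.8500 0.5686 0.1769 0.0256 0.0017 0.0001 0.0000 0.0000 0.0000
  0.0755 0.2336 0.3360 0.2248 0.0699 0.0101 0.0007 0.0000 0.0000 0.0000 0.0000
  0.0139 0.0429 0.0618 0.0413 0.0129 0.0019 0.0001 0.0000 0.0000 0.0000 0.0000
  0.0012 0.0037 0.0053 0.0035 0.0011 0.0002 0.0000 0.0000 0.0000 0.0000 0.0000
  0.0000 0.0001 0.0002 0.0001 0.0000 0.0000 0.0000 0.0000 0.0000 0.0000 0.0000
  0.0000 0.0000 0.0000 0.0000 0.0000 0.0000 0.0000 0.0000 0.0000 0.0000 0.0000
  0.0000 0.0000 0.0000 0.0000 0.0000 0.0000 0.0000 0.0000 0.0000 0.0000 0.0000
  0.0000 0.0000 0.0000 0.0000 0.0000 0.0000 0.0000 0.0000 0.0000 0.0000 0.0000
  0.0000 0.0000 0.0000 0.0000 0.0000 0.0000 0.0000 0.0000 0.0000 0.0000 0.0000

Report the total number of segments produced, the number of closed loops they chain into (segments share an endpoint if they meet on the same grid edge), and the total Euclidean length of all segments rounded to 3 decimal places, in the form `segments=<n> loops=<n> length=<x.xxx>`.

cell (0,0): code 0100 → (0.530,1.000)–(1.000,0.482)
cell (0,1): code 1100 → (0.264,2.000)–(0.530,1.000)
cell (0,2): code 1100 → (0.564,3.000)–(0.264,2.000)
cell (0,3): code 1000 → (1.000,3.472)–(0.564,3.000)
cell (1,0): code 0110 → (1.000,0.482)–(2.000,0.047)
cell (1,3): code 1001 → (2.000,3.916)–(1.000,3.472)
cell (2,0): code 0110 → (2.000,0.047)–(3.000,0.140)
cell (2,3): code 1001 → (3.000,3.821)–(2.000,3.916)
cell (3,0): code 0010 → (3.000,0.140)–(3.962,1.000)
cell (3,1): code 0111 → (3.962,1.000)–(4.000,1.131)
cell (3,2): code 1011 → (4.000,2.800)–(3.935,3.000)
cell (3,3): code 0001 → (3.935,3.000)–(3.000,3.821)
cell (4,1): code 0010 → (4.000,1.131)–(4.325,2.000)
cell (4,2): code 0001 → (4.325,2.000)–(4.000,2.800)
total: 14 segments, chained into 1 closed loop(s), length Σ = 12.286400

segments=14 loops=1 length=12.286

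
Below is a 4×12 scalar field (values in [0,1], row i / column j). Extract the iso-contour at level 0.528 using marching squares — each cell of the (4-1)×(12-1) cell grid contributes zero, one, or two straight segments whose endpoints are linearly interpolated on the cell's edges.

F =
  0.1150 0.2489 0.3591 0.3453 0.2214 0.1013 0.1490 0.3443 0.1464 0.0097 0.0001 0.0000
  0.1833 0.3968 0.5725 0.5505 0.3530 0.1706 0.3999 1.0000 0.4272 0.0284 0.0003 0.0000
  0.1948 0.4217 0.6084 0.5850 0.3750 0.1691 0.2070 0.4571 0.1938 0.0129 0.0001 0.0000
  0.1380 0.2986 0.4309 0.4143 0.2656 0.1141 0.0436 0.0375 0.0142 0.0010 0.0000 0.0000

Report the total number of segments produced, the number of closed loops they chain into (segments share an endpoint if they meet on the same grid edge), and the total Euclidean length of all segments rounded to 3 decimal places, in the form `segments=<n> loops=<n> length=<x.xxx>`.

cell (0,1): code 0100 → (0.791,2.000)–(1.000,1.747)
cell (0,2): code 1100 → (0.890,3.000)–(0.791,2.000)
cell (0,3): code 1000 → (1.000,3.114)–(0.890,3.000)
cell (0,6): code 0100 → (0.280,7.000)–(1.000,6.213)
cell (0,7): code 1000 → (1.000,7.824)–(0.280,7.000)
cell (1,1): code 0110 → (1.000,1.747)–(2.000,1.569)
cell (1,3): code 1001 → (2.000,3.271)–(1.000,3.114)
cell (1,6): code 0010 → (1.000,6.213)–(1.869,7.000)
cell (1,7): code 0001 → (1.869,7.000)–(1.000,7.824)
cell (2,1): code 0010 → (2.000,1.569)–(2.453,2.000)
cell (2,2): code 0011 → (2.453,2.000)–(2.334,3.000)
cell (2,3): code 0001 → (2.334,3.000)–(2.000,3.271)
total: 12 segments, chained into 2 closed loop(s), length Σ = 10.112007

segments=12 loops=2 length=10.112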